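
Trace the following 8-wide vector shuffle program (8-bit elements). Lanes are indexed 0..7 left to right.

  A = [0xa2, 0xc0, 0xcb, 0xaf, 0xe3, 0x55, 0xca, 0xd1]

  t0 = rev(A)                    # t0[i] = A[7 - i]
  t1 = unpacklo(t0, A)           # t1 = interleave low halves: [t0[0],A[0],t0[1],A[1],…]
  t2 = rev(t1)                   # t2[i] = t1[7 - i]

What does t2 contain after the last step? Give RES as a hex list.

t0 = [0xd1, 0xca, 0x55, 0xe3, 0xaf, 0xcb, 0xc0, 0xa2]
t1 = [0xd1, 0xa2, 0xca, 0xc0, 0x55, 0xcb, 0xe3, 0xaf]
t2 = [0xaf, 0xe3, 0xcb, 0x55, 0xc0, 0xca, 0xa2, 0xd1]

RES = [0xaf, 0xe3, 0xcb, 0x55, 0xc0, 0xca, 0xa2, 0xd1]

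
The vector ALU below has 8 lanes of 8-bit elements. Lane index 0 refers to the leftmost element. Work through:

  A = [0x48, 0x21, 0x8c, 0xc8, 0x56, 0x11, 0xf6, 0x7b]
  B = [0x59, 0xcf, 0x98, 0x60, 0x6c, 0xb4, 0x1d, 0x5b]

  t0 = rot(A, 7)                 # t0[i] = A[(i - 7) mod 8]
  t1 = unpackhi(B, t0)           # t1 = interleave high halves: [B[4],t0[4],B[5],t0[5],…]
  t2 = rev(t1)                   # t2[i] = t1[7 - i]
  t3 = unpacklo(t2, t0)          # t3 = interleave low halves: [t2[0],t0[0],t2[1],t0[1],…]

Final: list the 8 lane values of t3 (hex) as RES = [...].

RES = [ 0x48  0x21  0x5b  0x8c  0x7b  0xc8  0x1d  0x56 ]

  t0: 21 8c c8 56 11 f6 7b 48
  t1: 6c 11 b4 f6 1d 7b 5b 48
  t2: 48 5b 7b 1d f6 b4 11 6c
  t3: 48 21 5b 8c 7b c8 1d 56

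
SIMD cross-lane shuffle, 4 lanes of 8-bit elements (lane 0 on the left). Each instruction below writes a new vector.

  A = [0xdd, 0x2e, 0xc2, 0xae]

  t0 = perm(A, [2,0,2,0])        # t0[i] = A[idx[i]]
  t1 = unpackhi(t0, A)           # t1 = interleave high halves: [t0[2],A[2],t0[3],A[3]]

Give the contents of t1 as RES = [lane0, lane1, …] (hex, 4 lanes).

RES = [0xc2, 0xc2, 0xdd, 0xae]

  t0: c2 dd c2 dd
  t1: c2 c2 dd ae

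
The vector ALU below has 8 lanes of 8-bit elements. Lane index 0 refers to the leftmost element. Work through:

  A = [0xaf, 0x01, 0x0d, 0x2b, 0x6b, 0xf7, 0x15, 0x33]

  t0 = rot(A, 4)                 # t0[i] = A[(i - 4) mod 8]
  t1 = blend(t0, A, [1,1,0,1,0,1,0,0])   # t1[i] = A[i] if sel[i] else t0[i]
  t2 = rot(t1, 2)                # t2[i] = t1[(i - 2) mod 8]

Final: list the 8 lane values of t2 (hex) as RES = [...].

→ t0 |6b|f7|15|33|af|01|0d|2b|
→ t1 |af|01|15|2b|af|f7|0d|2b|
→ t2 |0d|2b|af|01|15|2b|af|f7|

RES = [0x0d, 0x2b, 0xaf, 0x01, 0x15, 0x2b, 0xaf, 0xf7]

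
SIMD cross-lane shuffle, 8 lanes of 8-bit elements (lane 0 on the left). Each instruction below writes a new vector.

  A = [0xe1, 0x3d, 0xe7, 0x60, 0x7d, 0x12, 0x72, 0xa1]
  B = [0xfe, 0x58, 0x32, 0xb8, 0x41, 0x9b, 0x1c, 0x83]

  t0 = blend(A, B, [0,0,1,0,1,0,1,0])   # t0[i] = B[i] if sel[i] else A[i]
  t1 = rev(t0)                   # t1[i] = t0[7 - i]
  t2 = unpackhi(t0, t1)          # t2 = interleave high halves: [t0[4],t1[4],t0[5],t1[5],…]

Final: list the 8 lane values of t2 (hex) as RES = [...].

RES = [0x41, 0x60, 0x12, 0x32, 0x1c, 0x3d, 0xa1, 0xe1]

t0 = [0xe1, 0x3d, 0x32, 0x60, 0x41, 0x12, 0x1c, 0xa1]
t1 = [0xa1, 0x1c, 0x12, 0x41, 0x60, 0x32, 0x3d, 0xe1]
t2 = [0x41, 0x60, 0x12, 0x32, 0x1c, 0x3d, 0xa1, 0xe1]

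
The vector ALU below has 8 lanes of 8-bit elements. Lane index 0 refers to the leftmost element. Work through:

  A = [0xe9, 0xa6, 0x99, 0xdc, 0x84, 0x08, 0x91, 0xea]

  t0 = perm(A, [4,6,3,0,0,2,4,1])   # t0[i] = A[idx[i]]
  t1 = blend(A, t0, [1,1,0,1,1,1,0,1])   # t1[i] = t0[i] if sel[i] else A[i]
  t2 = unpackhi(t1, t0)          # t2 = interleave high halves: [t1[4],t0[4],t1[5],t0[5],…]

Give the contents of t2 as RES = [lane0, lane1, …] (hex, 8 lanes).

RES = [ 0xe9  0xe9  0x99  0x99  0x91  0x84  0xa6  0xa6 ]

t0 = [0x84, 0x91, 0xdc, 0xe9, 0xe9, 0x99, 0x84, 0xa6]
t1 = [0x84, 0x91, 0x99, 0xe9, 0xe9, 0x99, 0x91, 0xa6]
t2 = [0xe9, 0xe9, 0x99, 0x99, 0x91, 0x84, 0xa6, 0xa6]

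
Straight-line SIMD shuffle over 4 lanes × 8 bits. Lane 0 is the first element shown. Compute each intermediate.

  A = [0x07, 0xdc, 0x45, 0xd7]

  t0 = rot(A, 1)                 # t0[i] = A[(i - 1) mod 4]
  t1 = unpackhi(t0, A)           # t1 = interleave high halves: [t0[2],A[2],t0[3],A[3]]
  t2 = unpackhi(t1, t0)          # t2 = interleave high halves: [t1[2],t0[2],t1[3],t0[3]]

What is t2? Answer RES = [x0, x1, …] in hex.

RES = [ 0x45  0xdc  0xd7  0x45 ]

t0 = [0xd7, 0x07, 0xdc, 0x45]
t1 = [0xdc, 0x45, 0x45, 0xd7]
t2 = [0x45, 0xdc, 0xd7, 0x45]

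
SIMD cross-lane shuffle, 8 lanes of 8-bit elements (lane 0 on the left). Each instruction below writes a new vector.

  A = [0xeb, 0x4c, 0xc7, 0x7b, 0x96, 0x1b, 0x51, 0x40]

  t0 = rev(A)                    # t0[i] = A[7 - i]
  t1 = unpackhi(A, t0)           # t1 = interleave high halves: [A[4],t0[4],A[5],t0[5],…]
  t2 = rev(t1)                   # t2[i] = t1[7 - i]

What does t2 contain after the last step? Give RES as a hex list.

RES = [0xeb, 0x40, 0x4c, 0x51, 0xc7, 0x1b, 0x7b, 0x96]

  t0: 40 51 1b 96 7b c7 4c eb
  t1: 96 7b 1b c7 51 4c 40 eb
  t2: eb 40 4c 51 c7 1b 7b 96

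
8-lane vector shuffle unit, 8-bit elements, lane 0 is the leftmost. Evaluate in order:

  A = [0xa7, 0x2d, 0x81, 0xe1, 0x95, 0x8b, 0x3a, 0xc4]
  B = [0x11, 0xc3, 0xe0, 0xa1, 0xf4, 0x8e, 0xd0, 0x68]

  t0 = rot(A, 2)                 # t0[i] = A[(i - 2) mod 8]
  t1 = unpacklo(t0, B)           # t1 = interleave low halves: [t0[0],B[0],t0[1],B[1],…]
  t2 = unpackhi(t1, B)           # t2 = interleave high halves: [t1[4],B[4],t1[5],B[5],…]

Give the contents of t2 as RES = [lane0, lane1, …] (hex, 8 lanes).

RES = [ 0xa7  0xf4  0xe0  0x8e  0x2d  0xd0  0xa1  0x68 ]

t0 = [0x3a, 0xc4, 0xa7, 0x2d, 0x81, 0xe1, 0x95, 0x8b]
t1 = [0x3a, 0x11, 0xc4, 0xc3, 0xa7, 0xe0, 0x2d, 0xa1]
t2 = [0xa7, 0xf4, 0xe0, 0x8e, 0x2d, 0xd0, 0xa1, 0x68]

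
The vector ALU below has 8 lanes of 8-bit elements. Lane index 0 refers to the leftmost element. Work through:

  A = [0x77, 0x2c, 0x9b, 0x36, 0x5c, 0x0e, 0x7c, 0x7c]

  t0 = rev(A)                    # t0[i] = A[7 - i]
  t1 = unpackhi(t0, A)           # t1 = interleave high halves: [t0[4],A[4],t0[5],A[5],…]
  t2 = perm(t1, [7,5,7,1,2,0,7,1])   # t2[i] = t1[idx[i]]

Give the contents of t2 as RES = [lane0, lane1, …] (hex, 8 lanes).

RES = [ 0x7c  0x7c  0x7c  0x5c  0x9b  0x36  0x7c  0x5c ]

t0 = [0x7c, 0x7c, 0x0e, 0x5c, 0x36, 0x9b, 0x2c, 0x77]
t1 = [0x36, 0x5c, 0x9b, 0x0e, 0x2c, 0x7c, 0x77, 0x7c]
t2 = [0x7c, 0x7c, 0x7c, 0x5c, 0x9b, 0x36, 0x7c, 0x5c]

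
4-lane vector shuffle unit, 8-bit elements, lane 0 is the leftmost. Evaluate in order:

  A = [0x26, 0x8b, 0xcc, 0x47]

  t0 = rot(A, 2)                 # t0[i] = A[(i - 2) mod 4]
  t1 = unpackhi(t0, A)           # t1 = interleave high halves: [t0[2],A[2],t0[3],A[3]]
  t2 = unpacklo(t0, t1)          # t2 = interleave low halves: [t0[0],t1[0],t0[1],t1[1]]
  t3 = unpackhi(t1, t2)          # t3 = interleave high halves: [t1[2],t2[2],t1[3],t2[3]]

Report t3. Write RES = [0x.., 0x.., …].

t0 = [0xcc, 0x47, 0x26, 0x8b]
t1 = [0x26, 0xcc, 0x8b, 0x47]
t2 = [0xcc, 0x26, 0x47, 0xcc]
t3 = [0x8b, 0x47, 0x47, 0xcc]

RES = [0x8b, 0x47, 0x47, 0xcc]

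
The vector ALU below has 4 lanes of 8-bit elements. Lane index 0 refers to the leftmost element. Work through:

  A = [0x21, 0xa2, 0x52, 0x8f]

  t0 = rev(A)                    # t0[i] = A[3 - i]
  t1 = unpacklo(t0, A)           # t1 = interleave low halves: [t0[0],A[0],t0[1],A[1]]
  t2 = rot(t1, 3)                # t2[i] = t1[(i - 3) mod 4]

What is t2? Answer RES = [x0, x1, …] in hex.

RES = [ 0x21  0x52  0xa2  0x8f ]

t0 = [0x8f, 0x52, 0xa2, 0x21]
t1 = [0x8f, 0x21, 0x52, 0xa2]
t2 = [0x21, 0x52, 0xa2, 0x8f]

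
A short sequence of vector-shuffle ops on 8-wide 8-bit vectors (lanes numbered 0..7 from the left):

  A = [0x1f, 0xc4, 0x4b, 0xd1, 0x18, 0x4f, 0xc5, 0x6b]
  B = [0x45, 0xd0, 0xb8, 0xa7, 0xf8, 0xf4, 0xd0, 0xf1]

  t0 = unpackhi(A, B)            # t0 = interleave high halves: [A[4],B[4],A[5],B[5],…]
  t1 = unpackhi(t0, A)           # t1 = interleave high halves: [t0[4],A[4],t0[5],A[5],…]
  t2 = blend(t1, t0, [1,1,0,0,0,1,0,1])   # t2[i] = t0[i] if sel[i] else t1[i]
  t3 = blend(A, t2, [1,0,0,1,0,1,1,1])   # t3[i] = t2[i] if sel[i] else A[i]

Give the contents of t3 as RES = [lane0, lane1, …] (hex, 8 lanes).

t0 = [0x18, 0xf8, 0x4f, 0xf4, 0xc5, 0xd0, 0x6b, 0xf1]
t1 = [0xc5, 0x18, 0xd0, 0x4f, 0x6b, 0xc5, 0xf1, 0x6b]
t2 = [0x18, 0xf8, 0xd0, 0x4f, 0x6b, 0xd0, 0xf1, 0xf1]
t3 = [0x18, 0xc4, 0x4b, 0x4f, 0x18, 0xd0, 0xf1, 0xf1]

RES = [0x18, 0xc4, 0x4b, 0x4f, 0x18, 0xd0, 0xf1, 0xf1]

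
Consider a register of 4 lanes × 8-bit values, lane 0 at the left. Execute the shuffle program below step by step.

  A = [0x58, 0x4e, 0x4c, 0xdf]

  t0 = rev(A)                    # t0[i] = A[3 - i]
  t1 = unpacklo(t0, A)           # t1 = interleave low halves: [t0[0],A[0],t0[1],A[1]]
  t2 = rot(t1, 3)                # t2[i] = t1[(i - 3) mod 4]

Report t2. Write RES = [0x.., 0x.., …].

RES = [0x58, 0x4c, 0x4e, 0xdf]

t0 = [0xdf, 0x4c, 0x4e, 0x58]
t1 = [0xdf, 0x58, 0x4c, 0x4e]
t2 = [0x58, 0x4c, 0x4e, 0xdf]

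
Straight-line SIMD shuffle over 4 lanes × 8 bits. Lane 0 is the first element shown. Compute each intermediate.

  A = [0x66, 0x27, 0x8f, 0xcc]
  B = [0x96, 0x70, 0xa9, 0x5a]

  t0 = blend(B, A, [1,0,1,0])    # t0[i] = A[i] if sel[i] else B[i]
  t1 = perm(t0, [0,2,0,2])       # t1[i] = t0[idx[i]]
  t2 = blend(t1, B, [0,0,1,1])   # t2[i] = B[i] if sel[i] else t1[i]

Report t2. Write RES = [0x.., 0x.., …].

RES = [0x66, 0x8f, 0xa9, 0x5a]

t0 = [0x66, 0x70, 0x8f, 0x5a]
t1 = [0x66, 0x8f, 0x66, 0x8f]
t2 = [0x66, 0x8f, 0xa9, 0x5a]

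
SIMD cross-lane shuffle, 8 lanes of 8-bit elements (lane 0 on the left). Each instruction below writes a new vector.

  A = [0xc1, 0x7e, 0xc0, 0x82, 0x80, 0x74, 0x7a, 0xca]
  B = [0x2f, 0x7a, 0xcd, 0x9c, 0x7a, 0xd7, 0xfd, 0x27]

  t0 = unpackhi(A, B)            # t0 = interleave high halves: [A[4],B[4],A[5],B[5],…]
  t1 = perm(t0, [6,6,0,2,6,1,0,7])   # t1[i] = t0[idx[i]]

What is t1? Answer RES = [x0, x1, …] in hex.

  t0: 80 7a 74 d7 7a fd ca 27
  t1: ca ca 80 74 ca 7a 80 27

RES = [ 0xca  0xca  0x80  0x74  0xca  0x7a  0x80  0x27 ]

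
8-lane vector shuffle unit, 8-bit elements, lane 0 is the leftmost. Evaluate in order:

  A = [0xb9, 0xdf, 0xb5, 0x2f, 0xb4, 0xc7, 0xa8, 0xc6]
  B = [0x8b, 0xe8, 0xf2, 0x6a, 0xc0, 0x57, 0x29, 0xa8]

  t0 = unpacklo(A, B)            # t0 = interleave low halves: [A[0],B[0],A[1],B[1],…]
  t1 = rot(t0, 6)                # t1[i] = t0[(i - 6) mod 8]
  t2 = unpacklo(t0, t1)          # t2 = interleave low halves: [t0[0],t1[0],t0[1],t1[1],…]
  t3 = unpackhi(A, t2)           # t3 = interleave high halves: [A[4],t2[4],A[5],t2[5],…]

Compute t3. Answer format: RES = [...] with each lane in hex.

  t0: b9 8b df e8 b5 f2 2f 6a
  t1: df e8 b5 f2 2f 6a b9 8b
  t2: b9 df 8b e8 df b5 e8 f2
  t3: b4 df c7 b5 a8 e8 c6 f2

RES = [0xb4, 0xdf, 0xc7, 0xb5, 0xa8, 0xe8, 0xc6, 0xf2]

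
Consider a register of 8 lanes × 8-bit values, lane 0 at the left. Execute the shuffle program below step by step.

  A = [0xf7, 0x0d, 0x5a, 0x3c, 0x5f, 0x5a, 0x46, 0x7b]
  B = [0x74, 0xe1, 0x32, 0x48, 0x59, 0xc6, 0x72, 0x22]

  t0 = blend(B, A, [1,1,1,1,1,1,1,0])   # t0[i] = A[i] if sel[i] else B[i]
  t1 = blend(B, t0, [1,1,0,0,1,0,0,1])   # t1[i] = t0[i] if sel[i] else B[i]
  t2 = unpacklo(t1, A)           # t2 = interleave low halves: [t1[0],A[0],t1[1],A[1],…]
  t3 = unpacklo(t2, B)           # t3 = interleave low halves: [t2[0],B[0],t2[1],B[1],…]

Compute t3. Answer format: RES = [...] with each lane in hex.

RES = [0xf7, 0x74, 0xf7, 0xe1, 0x0d, 0x32, 0x0d, 0x48]

  t0: f7 0d 5a 3c 5f 5a 46 22
  t1: f7 0d 32 48 5f c6 72 22
  t2: f7 f7 0d 0d 32 5a 48 3c
  t3: f7 74 f7 e1 0d 32 0d 48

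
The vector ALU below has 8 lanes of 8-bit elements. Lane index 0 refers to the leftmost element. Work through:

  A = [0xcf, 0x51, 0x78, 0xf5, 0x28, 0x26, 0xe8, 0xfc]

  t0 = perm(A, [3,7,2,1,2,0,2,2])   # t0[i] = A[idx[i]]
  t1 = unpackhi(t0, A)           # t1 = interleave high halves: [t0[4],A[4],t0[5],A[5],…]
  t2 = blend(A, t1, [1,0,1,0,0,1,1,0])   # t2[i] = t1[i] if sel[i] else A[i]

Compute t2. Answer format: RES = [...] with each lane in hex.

RES = [0x78, 0x51, 0xcf, 0xf5, 0x28, 0xe8, 0x78, 0xfc]

→ t0 |f5|fc|78|51|78|cf|78|78|
→ t1 |78|28|cf|26|78|e8|78|fc|
→ t2 |78|51|cf|f5|28|e8|78|fc|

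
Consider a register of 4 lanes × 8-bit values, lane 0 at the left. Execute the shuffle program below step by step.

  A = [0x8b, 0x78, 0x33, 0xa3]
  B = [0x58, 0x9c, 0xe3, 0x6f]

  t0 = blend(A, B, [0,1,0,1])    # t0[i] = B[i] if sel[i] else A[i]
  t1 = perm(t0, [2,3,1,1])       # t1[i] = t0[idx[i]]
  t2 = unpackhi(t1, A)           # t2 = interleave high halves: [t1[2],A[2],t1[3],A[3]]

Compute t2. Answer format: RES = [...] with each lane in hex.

t0 = [0x8b, 0x9c, 0x33, 0x6f]
t1 = [0x33, 0x6f, 0x9c, 0x9c]
t2 = [0x9c, 0x33, 0x9c, 0xa3]

RES = [ 0x9c  0x33  0x9c  0xa3 ]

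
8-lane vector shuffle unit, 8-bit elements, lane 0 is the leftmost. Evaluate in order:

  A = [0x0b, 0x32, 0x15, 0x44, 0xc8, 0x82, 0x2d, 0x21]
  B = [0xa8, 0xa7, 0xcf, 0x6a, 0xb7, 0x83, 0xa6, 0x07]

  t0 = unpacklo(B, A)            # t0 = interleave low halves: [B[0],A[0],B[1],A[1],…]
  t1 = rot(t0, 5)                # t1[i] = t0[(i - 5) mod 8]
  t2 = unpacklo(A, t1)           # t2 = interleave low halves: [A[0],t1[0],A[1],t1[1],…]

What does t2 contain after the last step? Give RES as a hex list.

RES = [ 0x0b  0x32  0x32  0xcf  0x15  0x15  0x44  0x6a ]

→ t0 |a8|0b|a7|32|cf|15|6a|44|
→ t1 |32|cf|15|6a|44|a8|0b|a7|
→ t2 |0b|32|32|cf|15|15|44|6a|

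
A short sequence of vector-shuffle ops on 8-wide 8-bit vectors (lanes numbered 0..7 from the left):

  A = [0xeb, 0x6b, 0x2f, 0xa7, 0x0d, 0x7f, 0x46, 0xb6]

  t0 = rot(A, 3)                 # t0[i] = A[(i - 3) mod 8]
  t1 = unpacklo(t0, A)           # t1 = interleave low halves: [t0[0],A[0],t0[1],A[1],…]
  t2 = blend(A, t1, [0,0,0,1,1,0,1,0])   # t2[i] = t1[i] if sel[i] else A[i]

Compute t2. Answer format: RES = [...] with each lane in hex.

RES = [0xeb, 0x6b, 0x2f, 0x6b, 0xb6, 0x7f, 0xeb, 0xb6]

t0 = [0x7f, 0x46, 0xb6, 0xeb, 0x6b, 0x2f, 0xa7, 0x0d]
t1 = [0x7f, 0xeb, 0x46, 0x6b, 0xb6, 0x2f, 0xeb, 0xa7]
t2 = [0xeb, 0x6b, 0x2f, 0x6b, 0xb6, 0x7f, 0xeb, 0xb6]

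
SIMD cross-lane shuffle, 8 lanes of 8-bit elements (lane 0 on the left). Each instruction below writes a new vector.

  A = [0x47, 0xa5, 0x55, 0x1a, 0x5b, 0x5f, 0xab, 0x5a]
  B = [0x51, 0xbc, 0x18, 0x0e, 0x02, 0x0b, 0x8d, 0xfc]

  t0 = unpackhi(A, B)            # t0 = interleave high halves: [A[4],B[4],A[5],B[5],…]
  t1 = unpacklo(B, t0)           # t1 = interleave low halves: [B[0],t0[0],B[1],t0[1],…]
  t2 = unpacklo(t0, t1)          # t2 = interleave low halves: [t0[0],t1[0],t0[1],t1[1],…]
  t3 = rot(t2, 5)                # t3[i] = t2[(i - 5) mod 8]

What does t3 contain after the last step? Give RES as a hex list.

  t0: 5b 02 5f 0b ab 8d 5a fc
  t1: 51 5b bc 02 18 5f 0e 0b
  t2: 5b 51 02 5b 5f bc 0b 02
  t3: 5b 5f bc 0b 02 5b 51 02

RES = [0x5b, 0x5f, 0xbc, 0x0b, 0x02, 0x5b, 0x51, 0x02]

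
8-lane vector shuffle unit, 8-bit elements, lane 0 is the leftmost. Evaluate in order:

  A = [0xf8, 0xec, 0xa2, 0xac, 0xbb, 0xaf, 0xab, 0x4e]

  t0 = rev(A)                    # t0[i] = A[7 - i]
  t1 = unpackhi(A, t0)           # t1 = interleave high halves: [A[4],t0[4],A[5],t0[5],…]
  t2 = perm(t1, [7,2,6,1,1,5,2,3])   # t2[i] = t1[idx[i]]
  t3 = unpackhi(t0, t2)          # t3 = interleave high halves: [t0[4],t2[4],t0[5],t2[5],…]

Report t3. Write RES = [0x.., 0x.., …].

RES = [0xac, 0xac, 0xa2, 0xec, 0xec, 0xaf, 0xf8, 0xa2]

→ t0 |4e|ab|af|bb|ac|a2|ec|f8|
→ t1 |bb|ac|af|a2|ab|ec|4e|f8|
→ t2 |f8|af|4e|ac|ac|ec|af|a2|
→ t3 |ac|ac|a2|ec|ec|af|f8|a2|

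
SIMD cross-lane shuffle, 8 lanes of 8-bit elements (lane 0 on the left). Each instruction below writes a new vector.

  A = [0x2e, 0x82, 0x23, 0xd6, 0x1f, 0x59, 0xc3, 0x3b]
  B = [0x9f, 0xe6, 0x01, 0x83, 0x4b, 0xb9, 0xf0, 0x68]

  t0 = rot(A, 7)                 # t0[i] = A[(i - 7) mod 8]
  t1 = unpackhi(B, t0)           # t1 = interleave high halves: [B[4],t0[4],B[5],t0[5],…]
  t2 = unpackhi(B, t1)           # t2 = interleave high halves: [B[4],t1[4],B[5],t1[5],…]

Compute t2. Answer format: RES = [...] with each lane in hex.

→ t0 |82|23|d6|1f|59|c3|3b|2e|
→ t1 |4b|59|b9|c3|f0|3b|68|2e|
→ t2 |4b|f0|b9|3b|f0|68|68|2e|

RES = [ 0x4b  0xf0  0xb9  0x3b  0xf0  0x68  0x68  0x2e ]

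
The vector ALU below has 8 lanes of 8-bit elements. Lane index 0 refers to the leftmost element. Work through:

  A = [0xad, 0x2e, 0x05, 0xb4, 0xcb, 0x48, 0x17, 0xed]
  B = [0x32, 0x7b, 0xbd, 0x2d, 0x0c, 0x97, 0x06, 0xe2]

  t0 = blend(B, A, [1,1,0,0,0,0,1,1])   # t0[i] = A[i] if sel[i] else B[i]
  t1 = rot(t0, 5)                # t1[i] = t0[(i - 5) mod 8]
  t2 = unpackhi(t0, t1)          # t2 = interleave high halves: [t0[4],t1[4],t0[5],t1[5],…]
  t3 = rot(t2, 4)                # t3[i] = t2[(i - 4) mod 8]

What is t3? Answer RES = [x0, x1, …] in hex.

t0 = [0xad, 0x2e, 0xbd, 0x2d, 0x0c, 0x97, 0x17, 0xed]
t1 = [0x2d, 0x0c, 0x97, 0x17, 0xed, 0xad, 0x2e, 0xbd]
t2 = [0x0c, 0xed, 0x97, 0xad, 0x17, 0x2e, 0xed, 0xbd]
t3 = [0x17, 0x2e, 0xed, 0xbd, 0x0c, 0xed, 0x97, 0xad]

RES = [ 0x17  0x2e  0xed  0xbd  0x0c  0xed  0x97  0xad ]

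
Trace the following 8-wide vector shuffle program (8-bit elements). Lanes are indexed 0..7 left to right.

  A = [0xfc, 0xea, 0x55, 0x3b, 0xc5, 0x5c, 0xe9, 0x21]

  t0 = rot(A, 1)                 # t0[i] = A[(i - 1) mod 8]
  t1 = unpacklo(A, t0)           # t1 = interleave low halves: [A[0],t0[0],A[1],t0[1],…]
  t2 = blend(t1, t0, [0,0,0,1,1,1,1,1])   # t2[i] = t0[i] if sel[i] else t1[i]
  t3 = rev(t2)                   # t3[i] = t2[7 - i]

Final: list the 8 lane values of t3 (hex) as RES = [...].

t0 = [0x21, 0xfc, 0xea, 0x55, 0x3b, 0xc5, 0x5c, 0xe9]
t1 = [0xfc, 0x21, 0xea, 0xfc, 0x55, 0xea, 0x3b, 0x55]
t2 = [0xfc, 0x21, 0xea, 0x55, 0x3b, 0xc5, 0x5c, 0xe9]
t3 = [0xe9, 0x5c, 0xc5, 0x3b, 0x55, 0xea, 0x21, 0xfc]

RES = [ 0xe9  0x5c  0xc5  0x3b  0x55  0xea  0x21  0xfc ]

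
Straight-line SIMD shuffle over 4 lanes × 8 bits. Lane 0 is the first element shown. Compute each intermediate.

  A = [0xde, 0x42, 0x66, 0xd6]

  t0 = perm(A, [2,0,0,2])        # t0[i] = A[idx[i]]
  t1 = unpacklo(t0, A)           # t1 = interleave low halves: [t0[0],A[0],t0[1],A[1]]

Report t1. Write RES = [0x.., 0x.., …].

RES = [ 0x66  0xde  0xde  0x42 ]

→ t0 |66|de|de|66|
→ t1 |66|de|de|42|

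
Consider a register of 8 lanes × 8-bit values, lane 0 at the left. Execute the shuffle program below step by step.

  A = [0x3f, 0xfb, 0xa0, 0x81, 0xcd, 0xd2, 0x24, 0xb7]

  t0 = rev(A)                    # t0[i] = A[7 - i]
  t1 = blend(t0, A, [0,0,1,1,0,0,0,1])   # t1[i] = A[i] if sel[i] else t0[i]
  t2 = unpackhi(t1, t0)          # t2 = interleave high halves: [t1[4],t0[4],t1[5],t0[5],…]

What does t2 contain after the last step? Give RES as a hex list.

RES = [ 0x81  0x81  0xa0  0xa0  0xfb  0xfb  0xb7  0x3f ]

t0 = [0xb7, 0x24, 0xd2, 0xcd, 0x81, 0xa0, 0xfb, 0x3f]
t1 = [0xb7, 0x24, 0xa0, 0x81, 0x81, 0xa0, 0xfb, 0xb7]
t2 = [0x81, 0x81, 0xa0, 0xa0, 0xfb, 0xfb, 0xb7, 0x3f]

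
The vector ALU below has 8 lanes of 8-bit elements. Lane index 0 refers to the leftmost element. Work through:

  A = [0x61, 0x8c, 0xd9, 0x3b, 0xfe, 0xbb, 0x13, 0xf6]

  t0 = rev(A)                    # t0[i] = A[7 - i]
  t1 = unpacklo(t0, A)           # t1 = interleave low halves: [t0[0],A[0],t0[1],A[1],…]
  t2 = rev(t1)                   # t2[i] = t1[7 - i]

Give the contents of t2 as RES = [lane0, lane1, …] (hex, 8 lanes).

RES = [0x3b, 0xfe, 0xd9, 0xbb, 0x8c, 0x13, 0x61, 0xf6]

t0 = [0xf6, 0x13, 0xbb, 0xfe, 0x3b, 0xd9, 0x8c, 0x61]
t1 = [0xf6, 0x61, 0x13, 0x8c, 0xbb, 0xd9, 0xfe, 0x3b]
t2 = [0x3b, 0xfe, 0xd9, 0xbb, 0x8c, 0x13, 0x61, 0xf6]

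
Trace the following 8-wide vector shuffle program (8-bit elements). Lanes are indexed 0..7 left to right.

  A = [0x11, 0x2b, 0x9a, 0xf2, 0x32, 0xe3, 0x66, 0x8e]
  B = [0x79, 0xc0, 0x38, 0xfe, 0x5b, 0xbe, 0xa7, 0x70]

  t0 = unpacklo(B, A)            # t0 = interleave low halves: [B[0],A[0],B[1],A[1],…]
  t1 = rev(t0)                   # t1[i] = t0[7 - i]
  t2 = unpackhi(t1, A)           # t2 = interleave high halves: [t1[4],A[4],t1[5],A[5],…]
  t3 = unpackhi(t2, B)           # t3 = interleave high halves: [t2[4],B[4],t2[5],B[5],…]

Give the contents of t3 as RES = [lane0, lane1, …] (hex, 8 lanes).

  t0: 79 11 c0 2b 38 9a fe f2
  t1: f2 fe 9a 38 2b c0 11 79
  t2: 2b 32 c0 e3 11 66 79 8e
  t3: 11 5b 66 be 79 a7 8e 70

RES = [0x11, 0x5b, 0x66, 0xbe, 0x79, 0xa7, 0x8e, 0x70]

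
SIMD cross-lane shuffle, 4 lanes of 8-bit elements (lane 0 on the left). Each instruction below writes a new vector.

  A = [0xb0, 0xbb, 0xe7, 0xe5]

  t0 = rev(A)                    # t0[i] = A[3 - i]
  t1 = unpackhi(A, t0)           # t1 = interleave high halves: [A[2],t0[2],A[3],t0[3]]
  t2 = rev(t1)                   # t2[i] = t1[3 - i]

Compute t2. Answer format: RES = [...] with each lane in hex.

RES = [ 0xb0  0xe5  0xbb  0xe7 ]

t0 = [0xe5, 0xe7, 0xbb, 0xb0]
t1 = [0xe7, 0xbb, 0xe5, 0xb0]
t2 = [0xb0, 0xe5, 0xbb, 0xe7]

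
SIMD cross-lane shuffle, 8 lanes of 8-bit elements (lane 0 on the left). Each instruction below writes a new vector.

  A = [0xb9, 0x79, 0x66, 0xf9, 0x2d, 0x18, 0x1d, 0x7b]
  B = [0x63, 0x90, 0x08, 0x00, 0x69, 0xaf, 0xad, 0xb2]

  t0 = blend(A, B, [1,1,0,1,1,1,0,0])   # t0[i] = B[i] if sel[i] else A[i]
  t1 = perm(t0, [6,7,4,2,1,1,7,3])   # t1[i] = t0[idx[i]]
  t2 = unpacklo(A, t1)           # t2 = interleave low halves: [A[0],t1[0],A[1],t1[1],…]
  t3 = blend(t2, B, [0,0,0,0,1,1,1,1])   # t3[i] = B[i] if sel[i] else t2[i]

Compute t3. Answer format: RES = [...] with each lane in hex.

RES = [0xb9, 0x1d, 0x79, 0x7b, 0x69, 0xaf, 0xad, 0xb2]

t0 = [0x63, 0x90, 0x66, 0x00, 0x69, 0xaf, 0x1d, 0x7b]
t1 = [0x1d, 0x7b, 0x69, 0x66, 0x90, 0x90, 0x7b, 0x00]
t2 = [0xb9, 0x1d, 0x79, 0x7b, 0x66, 0x69, 0xf9, 0x66]
t3 = [0xb9, 0x1d, 0x79, 0x7b, 0x69, 0xaf, 0xad, 0xb2]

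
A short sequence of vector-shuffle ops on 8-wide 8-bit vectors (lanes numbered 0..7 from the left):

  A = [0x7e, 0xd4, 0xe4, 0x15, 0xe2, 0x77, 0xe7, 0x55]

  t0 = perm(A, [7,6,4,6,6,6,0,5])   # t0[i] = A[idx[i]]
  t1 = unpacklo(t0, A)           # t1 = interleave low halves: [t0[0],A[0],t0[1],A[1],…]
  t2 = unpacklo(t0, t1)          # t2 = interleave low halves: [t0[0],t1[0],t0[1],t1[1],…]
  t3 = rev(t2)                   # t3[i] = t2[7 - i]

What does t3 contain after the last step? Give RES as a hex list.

  t0: 55 e7 e2 e7 e7 e7 7e 77
  t1: 55 7e e7 d4 e2 e4 e7 15
  t2: 55 55 e7 7e e2 e7 e7 d4
  t3: d4 e7 e7 e2 7e e7 55 55

RES = [ 0xd4  0xe7  0xe7  0xe2  0x7e  0xe7  0x55  0x55 ]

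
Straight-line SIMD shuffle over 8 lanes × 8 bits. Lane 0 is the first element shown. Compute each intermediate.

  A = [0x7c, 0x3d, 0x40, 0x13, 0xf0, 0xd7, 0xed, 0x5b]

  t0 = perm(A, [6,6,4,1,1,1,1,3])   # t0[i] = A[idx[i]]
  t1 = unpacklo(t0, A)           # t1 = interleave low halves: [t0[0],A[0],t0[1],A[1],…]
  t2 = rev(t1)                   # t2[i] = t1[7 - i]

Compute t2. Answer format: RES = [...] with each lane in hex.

t0 = [0xed, 0xed, 0xf0, 0x3d, 0x3d, 0x3d, 0x3d, 0x13]
t1 = [0xed, 0x7c, 0xed, 0x3d, 0xf0, 0x40, 0x3d, 0x13]
t2 = [0x13, 0x3d, 0x40, 0xf0, 0x3d, 0xed, 0x7c, 0xed]

RES = [ 0x13  0x3d  0x40  0xf0  0x3d  0xed  0x7c  0xed ]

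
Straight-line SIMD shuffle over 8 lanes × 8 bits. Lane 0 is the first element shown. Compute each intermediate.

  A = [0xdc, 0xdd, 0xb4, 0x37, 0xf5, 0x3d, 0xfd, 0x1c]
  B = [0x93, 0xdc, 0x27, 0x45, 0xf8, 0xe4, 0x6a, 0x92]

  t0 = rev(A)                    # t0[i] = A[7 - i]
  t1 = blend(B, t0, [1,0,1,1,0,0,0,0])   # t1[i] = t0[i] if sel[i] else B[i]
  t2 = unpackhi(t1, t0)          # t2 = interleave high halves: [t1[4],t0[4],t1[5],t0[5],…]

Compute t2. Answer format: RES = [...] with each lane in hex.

RES = [0xf8, 0x37, 0xe4, 0xb4, 0x6a, 0xdd, 0x92, 0xdc]

→ t0 |1c|fd|3d|f5|37|b4|dd|dc|
→ t1 |1c|dc|3d|f5|f8|e4|6a|92|
→ t2 |f8|37|e4|b4|6a|dd|92|dc|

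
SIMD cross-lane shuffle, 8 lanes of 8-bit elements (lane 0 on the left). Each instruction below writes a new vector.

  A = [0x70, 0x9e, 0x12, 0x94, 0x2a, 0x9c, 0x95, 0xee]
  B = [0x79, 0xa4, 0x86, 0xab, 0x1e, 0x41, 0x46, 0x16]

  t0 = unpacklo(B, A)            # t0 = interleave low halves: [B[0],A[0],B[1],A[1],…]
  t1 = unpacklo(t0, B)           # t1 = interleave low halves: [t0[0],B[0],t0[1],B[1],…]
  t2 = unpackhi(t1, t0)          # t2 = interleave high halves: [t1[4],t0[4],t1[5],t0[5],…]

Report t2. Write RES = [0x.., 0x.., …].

→ t0 |79|70|a4|9e|86|12|ab|94|
→ t1 |79|79|70|a4|a4|86|9e|ab|
→ t2 |a4|86|86|12|9e|ab|ab|94|

RES = [0xa4, 0x86, 0x86, 0x12, 0x9e, 0xab, 0xab, 0x94]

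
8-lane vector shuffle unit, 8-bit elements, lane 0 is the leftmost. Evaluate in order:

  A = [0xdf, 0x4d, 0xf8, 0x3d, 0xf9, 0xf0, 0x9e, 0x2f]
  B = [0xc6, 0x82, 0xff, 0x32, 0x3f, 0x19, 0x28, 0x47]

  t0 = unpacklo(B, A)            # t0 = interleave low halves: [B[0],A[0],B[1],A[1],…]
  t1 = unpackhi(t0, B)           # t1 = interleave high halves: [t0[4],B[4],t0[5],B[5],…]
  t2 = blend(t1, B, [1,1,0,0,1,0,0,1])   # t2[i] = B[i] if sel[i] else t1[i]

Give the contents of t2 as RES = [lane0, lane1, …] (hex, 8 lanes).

  t0: c6 df 82 4d ff f8 32 3d
  t1: ff 3f f8 19 32 28 3d 47
  t2: c6 82 f8 19 3f 28 3d 47

RES = [ 0xc6  0x82  0xf8  0x19  0x3f  0x28  0x3d  0x47 ]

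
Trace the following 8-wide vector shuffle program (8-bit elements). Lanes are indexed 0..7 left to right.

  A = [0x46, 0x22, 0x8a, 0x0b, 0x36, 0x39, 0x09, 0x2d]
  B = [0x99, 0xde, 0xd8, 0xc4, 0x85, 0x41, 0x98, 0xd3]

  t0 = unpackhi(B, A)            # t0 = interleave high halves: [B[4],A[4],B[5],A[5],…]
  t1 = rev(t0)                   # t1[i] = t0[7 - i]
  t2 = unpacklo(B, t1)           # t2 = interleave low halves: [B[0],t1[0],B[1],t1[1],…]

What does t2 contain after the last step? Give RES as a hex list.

RES = [0x99, 0x2d, 0xde, 0xd3, 0xd8, 0x09, 0xc4, 0x98]

→ t0 |85|36|41|39|98|09|d3|2d|
→ t1 |2d|d3|09|98|39|41|36|85|
→ t2 |99|2d|de|d3|d8|09|c4|98|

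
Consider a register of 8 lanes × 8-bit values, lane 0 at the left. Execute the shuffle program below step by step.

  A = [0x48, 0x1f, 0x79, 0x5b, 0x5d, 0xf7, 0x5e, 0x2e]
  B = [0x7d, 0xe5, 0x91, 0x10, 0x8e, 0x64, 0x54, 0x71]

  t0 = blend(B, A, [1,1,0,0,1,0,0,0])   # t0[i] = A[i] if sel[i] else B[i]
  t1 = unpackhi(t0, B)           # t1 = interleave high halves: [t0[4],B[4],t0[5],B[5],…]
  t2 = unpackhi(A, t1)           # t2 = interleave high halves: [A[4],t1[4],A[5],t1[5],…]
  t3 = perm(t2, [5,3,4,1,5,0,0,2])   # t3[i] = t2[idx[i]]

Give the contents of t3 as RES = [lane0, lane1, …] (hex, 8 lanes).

  t0: 48 1f 91 10 5d 64 54 71
  t1: 5d 8e 64 64 54 54 71 71
  t2: 5d 54 f7 54 5e 71 2e 71
  t3: 71 54 5e 54 71 5d 5d f7

RES = [ 0x71  0x54  0x5e  0x54  0x71  0x5d  0x5d  0xf7 ]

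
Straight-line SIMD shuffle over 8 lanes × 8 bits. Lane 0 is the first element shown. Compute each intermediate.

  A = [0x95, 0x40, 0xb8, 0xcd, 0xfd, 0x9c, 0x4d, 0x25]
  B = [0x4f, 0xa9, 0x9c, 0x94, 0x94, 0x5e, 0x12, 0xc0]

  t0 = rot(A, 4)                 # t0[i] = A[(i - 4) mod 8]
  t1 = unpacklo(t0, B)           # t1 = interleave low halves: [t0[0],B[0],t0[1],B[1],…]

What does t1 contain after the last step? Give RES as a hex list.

  t0: fd 9c 4d 25 95 40 b8 cd
  t1: fd 4f 9c a9 4d 9c 25 94

RES = [ 0xfd  0x4f  0x9c  0xa9  0x4d  0x9c  0x25  0x94 ]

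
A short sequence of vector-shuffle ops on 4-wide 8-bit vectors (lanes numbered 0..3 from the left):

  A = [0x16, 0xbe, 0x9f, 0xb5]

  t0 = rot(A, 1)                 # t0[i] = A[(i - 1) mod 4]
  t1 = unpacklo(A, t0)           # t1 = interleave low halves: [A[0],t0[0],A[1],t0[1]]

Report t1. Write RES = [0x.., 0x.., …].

RES = [ 0x16  0xb5  0xbe  0x16 ]

t0 = [0xb5, 0x16, 0xbe, 0x9f]
t1 = [0x16, 0xb5, 0xbe, 0x16]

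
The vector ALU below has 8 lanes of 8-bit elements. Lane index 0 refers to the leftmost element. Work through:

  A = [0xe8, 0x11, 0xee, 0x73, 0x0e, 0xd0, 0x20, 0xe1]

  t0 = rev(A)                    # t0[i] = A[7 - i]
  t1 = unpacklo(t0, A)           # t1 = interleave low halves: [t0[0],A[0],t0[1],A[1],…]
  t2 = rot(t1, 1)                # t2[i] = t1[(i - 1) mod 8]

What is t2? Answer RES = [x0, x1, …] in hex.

RES = [ 0x73  0xe1  0xe8  0x20  0x11  0xd0  0xee  0x0e ]

→ t0 |e1|20|d0|0e|73|ee|11|e8|
→ t1 |e1|e8|20|11|d0|ee|0e|73|
→ t2 |73|e1|e8|20|11|d0|ee|0e|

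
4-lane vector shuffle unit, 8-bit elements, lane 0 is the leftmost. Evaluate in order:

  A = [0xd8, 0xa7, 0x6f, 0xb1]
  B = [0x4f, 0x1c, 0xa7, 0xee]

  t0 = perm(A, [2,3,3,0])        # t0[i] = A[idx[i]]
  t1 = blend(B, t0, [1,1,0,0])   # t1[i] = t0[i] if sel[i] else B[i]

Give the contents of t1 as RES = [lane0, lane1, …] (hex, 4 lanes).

  t0: 6f b1 b1 d8
  t1: 6f b1 a7 ee

RES = [0x6f, 0xb1, 0xa7, 0xee]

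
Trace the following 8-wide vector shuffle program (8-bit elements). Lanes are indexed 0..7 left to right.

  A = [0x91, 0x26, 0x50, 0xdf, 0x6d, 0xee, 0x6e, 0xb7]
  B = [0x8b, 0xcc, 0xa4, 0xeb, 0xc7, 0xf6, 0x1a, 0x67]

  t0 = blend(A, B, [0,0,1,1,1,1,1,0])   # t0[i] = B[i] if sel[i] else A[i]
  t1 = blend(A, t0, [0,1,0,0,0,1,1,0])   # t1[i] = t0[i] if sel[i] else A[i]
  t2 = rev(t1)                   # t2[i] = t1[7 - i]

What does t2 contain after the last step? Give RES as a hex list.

RES = [ 0xb7  0x1a  0xf6  0x6d  0xdf  0x50  0x26  0x91 ]

  t0: 91 26 a4 eb c7 f6 1a b7
  t1: 91 26 50 df 6d f6 1a b7
  t2: b7 1a f6 6d df 50 26 91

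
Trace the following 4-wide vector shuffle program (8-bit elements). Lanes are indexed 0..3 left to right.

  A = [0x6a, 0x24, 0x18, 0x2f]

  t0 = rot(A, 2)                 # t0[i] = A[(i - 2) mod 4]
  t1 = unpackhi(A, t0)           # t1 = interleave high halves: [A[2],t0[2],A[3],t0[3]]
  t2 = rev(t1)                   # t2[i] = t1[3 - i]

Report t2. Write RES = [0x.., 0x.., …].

RES = [0x24, 0x2f, 0x6a, 0x18]

  t0: 18 2f 6a 24
  t1: 18 6a 2f 24
  t2: 24 2f 6a 18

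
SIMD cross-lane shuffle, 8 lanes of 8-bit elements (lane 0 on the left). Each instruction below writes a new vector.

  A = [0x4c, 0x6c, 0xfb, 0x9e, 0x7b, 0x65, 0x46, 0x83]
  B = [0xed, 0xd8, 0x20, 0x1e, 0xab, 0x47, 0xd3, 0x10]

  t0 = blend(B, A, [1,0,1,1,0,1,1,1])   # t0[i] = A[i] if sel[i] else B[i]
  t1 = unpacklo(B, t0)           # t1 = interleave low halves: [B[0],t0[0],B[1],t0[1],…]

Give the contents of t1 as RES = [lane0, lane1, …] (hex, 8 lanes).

  t0: 4c d8 fb 9e ab 65 46 83
  t1: ed 4c d8 d8 20 fb 1e 9e

RES = [ 0xed  0x4c  0xd8  0xd8  0x20  0xfb  0x1e  0x9e ]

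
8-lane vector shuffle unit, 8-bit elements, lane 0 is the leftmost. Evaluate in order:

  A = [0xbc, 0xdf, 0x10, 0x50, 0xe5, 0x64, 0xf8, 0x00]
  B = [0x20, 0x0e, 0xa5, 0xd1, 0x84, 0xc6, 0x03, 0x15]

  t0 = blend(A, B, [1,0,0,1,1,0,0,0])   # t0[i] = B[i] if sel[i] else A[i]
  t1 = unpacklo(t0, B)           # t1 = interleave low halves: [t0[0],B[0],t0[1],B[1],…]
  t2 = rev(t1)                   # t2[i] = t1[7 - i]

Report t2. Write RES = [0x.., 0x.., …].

RES = [0xd1, 0xd1, 0xa5, 0x10, 0x0e, 0xdf, 0x20, 0x20]

→ t0 |20|df|10|d1|84|64|f8|00|
→ t1 |20|20|df|0e|10|a5|d1|d1|
→ t2 |d1|d1|a5|10|0e|df|20|20|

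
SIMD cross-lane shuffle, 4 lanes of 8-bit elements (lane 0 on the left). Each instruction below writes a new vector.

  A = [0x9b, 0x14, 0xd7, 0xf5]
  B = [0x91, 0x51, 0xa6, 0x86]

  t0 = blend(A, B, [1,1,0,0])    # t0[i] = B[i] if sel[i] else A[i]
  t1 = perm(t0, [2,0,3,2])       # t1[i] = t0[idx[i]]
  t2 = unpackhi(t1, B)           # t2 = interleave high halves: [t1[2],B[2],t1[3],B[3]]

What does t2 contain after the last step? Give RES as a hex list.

→ t0 |91|51|d7|f5|
→ t1 |d7|91|f5|d7|
→ t2 |f5|a6|d7|86|

RES = [ 0xf5  0xa6  0xd7  0x86 ]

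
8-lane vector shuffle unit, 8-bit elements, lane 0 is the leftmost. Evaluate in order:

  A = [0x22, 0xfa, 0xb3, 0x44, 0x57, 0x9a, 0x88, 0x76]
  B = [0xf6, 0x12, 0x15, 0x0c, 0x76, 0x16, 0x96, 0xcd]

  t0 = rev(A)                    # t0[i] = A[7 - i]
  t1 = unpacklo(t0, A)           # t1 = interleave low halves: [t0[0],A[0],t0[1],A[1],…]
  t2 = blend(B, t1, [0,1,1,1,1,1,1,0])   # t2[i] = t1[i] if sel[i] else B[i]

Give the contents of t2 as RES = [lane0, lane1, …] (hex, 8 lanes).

t0 = [0x76, 0x88, 0x9a, 0x57, 0x44, 0xb3, 0xfa, 0x22]
t1 = [0x76, 0x22, 0x88, 0xfa, 0x9a, 0xb3, 0x57, 0x44]
t2 = [0xf6, 0x22, 0x88, 0xfa, 0x9a, 0xb3, 0x57, 0xcd]

RES = [0xf6, 0x22, 0x88, 0xfa, 0x9a, 0xb3, 0x57, 0xcd]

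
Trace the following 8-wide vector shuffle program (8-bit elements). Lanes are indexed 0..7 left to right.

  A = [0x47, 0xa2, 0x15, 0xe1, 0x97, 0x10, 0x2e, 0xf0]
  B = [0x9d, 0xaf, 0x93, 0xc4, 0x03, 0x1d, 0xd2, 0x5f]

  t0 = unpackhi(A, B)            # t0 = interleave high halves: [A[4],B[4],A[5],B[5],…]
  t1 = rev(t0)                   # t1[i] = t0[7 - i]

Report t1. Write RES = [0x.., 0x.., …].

RES = [0x5f, 0xf0, 0xd2, 0x2e, 0x1d, 0x10, 0x03, 0x97]

  t0: 97 03 10 1d 2e d2 f0 5f
  t1: 5f f0 d2 2e 1d 10 03 97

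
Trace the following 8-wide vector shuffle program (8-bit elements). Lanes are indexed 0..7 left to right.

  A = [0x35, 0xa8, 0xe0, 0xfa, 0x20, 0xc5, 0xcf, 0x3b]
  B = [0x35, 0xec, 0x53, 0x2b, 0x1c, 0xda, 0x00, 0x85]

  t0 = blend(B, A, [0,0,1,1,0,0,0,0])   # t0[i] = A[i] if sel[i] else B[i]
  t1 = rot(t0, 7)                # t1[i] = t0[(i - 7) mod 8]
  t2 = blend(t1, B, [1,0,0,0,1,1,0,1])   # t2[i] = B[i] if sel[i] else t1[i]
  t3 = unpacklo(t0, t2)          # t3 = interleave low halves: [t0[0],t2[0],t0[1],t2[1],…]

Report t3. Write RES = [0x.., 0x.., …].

t0 = [0x35, 0xec, 0xe0, 0xfa, 0x1c, 0xda, 0x00, 0x85]
t1 = [0xec, 0xe0, 0xfa, 0x1c, 0xda, 0x00, 0x85, 0x35]
t2 = [0x35, 0xe0, 0xfa, 0x1c, 0x1c, 0xda, 0x85, 0x85]
t3 = [0x35, 0x35, 0xec, 0xe0, 0xe0, 0xfa, 0xfa, 0x1c]

RES = [ 0x35  0x35  0xec  0xe0  0xe0  0xfa  0xfa  0x1c ]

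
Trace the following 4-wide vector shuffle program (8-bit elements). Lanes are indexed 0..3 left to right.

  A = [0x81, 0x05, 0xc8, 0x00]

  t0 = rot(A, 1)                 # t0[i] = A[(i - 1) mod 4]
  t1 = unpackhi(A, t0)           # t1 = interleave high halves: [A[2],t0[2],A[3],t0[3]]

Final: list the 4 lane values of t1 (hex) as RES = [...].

  t0: 00 81 05 c8
  t1: c8 05 00 c8

RES = [ 0xc8  0x05  0x00  0xc8 ]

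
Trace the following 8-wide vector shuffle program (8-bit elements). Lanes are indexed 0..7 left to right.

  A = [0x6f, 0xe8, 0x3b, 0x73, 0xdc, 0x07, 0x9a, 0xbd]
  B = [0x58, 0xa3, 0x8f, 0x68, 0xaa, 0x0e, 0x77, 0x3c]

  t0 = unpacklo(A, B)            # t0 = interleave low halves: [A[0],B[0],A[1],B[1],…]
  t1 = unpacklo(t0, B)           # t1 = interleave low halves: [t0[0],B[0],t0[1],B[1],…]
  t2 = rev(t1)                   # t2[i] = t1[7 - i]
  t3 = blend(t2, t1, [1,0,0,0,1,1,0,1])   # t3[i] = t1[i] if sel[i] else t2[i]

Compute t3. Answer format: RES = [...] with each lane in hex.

  t0: 6f 58 e8 a3 3b 8f 73 68
  t1: 6f 58 58 a3 e8 8f a3 68
  t2: 68 a3 8f e8 a3 58 58 6f
  t3: 6f a3 8f e8 e8 8f 58 68

RES = [ 0x6f  0xa3  0x8f  0xe8  0xe8  0x8f  0x58  0x68 ]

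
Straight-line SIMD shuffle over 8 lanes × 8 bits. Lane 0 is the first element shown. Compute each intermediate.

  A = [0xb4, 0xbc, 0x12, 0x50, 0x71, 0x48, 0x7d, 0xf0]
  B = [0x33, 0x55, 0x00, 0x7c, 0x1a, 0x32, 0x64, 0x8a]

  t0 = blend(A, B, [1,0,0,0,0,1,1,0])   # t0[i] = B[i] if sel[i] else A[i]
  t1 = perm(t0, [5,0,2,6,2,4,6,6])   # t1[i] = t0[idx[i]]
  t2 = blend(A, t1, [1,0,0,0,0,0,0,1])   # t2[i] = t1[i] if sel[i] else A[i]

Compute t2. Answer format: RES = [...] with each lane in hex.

t0 = [0x33, 0xbc, 0x12, 0x50, 0x71, 0x32, 0x64, 0xf0]
t1 = [0x32, 0x33, 0x12, 0x64, 0x12, 0x71, 0x64, 0x64]
t2 = [0x32, 0xbc, 0x12, 0x50, 0x71, 0x48, 0x7d, 0x64]

RES = [ 0x32  0xbc  0x12  0x50  0x71  0x48  0x7d  0x64 ]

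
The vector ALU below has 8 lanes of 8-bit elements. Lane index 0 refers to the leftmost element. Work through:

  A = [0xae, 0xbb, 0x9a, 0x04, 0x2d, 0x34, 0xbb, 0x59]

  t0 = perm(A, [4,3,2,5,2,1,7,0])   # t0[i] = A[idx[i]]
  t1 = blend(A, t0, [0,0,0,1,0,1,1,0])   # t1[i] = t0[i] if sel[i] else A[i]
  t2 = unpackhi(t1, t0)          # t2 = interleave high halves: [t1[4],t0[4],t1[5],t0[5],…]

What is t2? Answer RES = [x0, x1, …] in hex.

RES = [ 0x2d  0x9a  0xbb  0xbb  0x59  0x59  0x59  0xae ]

  t0: 2d 04 9a 34 9a bb 59 ae
  t1: ae bb 9a 34 2d bb 59 59
  t2: 2d 9a bb bb 59 59 59 ae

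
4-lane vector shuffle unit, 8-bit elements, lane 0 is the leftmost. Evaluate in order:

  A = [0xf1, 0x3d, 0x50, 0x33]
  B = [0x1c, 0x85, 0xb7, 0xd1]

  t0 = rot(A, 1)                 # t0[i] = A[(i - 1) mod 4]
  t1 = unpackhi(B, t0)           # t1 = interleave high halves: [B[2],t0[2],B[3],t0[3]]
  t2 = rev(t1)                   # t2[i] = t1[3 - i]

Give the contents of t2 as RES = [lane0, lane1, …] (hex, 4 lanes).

  t0: 33 f1 3d 50
  t1: b7 3d d1 50
  t2: 50 d1 3d b7

RES = [ 0x50  0xd1  0x3d  0xb7 ]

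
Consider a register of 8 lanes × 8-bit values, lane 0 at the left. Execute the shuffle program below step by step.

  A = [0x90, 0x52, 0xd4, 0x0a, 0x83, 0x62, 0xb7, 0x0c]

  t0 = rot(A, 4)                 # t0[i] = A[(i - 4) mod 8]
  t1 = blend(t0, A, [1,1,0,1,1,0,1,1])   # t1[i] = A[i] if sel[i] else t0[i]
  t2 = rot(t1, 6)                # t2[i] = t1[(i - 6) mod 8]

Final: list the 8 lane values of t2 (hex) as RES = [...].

t0 = [0x83, 0x62, 0xb7, 0x0c, 0x90, 0x52, 0xd4, 0x0a]
t1 = [0x90, 0x52, 0xb7, 0x0a, 0x83, 0x52, 0xb7, 0x0c]
t2 = [0xb7, 0x0a, 0x83, 0x52, 0xb7, 0x0c, 0x90, 0x52]

RES = [0xb7, 0x0a, 0x83, 0x52, 0xb7, 0x0c, 0x90, 0x52]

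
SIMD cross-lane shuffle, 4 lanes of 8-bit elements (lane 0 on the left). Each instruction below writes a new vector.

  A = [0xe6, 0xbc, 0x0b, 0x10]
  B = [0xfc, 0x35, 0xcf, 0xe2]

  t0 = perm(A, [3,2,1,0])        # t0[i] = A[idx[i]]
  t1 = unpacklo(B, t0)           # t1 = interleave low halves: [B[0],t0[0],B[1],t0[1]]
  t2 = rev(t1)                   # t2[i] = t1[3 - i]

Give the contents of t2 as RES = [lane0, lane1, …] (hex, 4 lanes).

t0 = [0x10, 0x0b, 0xbc, 0xe6]
t1 = [0xfc, 0x10, 0x35, 0x0b]
t2 = [0x0b, 0x35, 0x10, 0xfc]

RES = [0x0b, 0x35, 0x10, 0xfc]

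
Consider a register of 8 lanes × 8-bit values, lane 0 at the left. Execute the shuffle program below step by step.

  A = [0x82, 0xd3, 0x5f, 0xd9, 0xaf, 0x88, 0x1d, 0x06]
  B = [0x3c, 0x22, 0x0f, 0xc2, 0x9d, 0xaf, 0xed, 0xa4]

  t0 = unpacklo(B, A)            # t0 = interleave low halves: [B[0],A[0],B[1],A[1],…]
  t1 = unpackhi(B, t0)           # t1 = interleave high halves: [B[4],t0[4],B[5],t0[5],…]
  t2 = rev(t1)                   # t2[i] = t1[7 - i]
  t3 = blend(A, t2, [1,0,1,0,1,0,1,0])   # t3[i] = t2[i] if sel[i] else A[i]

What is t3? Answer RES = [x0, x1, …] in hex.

RES = [0xd9, 0xd3, 0xc2, 0xd9, 0x5f, 0x88, 0x0f, 0x06]

  t0: 3c 82 22 d3 0f 5f c2 d9
  t1: 9d 0f af 5f ed c2 a4 d9
  t2: d9 a4 c2 ed 5f af 0f 9d
  t3: d9 d3 c2 d9 5f 88 0f 06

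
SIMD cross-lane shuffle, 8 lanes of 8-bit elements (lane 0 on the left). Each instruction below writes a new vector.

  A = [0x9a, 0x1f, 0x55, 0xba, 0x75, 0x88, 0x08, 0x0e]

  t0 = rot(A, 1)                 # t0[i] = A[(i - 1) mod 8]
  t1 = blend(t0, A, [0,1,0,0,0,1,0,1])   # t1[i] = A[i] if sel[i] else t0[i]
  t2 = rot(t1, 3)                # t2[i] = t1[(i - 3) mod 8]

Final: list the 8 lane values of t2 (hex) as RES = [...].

→ t0 |0e|9a|1f|55|ba|75|88|08|
→ t1 |0e|1f|1f|55|ba|88|88|0e|
→ t2 |88|88|0e|0e|1f|1f|55|ba|

RES = [0x88, 0x88, 0x0e, 0x0e, 0x1f, 0x1f, 0x55, 0xba]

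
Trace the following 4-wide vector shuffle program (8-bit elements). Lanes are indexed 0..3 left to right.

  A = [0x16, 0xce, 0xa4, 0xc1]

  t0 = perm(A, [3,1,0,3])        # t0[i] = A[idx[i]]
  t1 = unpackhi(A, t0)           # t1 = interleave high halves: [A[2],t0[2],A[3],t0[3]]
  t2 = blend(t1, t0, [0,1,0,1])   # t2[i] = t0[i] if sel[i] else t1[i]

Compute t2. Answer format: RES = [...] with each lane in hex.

→ t0 |c1|ce|16|c1|
→ t1 |a4|16|c1|c1|
→ t2 |a4|ce|c1|c1|

RES = [ 0xa4  0xce  0xc1  0xc1 ]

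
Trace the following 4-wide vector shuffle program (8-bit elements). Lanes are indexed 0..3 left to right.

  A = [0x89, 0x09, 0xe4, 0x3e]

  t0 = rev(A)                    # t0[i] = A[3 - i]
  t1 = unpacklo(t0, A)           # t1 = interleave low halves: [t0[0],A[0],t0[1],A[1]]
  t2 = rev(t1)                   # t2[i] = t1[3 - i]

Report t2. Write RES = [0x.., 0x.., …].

RES = [ 0x09  0xe4  0x89  0x3e ]

t0 = [0x3e, 0xe4, 0x09, 0x89]
t1 = [0x3e, 0x89, 0xe4, 0x09]
t2 = [0x09, 0xe4, 0x89, 0x3e]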